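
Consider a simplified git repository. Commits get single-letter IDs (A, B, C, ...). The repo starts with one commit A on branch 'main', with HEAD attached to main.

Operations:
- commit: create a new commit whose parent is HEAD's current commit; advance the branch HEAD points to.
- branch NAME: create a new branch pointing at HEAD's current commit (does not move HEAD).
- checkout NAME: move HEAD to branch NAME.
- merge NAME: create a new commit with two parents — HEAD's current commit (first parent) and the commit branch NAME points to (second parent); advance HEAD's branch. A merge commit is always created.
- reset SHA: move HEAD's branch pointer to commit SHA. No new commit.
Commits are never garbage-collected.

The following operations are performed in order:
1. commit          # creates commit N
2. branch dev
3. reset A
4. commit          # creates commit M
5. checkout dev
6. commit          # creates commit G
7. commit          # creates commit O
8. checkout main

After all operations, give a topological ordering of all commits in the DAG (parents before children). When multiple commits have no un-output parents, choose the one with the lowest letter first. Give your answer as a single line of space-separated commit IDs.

Answer: A M N G O

Derivation:
After op 1 (commit): HEAD=main@N [main=N]
After op 2 (branch): HEAD=main@N [dev=N main=N]
After op 3 (reset): HEAD=main@A [dev=N main=A]
After op 4 (commit): HEAD=main@M [dev=N main=M]
After op 5 (checkout): HEAD=dev@N [dev=N main=M]
After op 6 (commit): HEAD=dev@G [dev=G main=M]
After op 7 (commit): HEAD=dev@O [dev=O main=M]
After op 8 (checkout): HEAD=main@M [dev=O main=M]
commit A: parents=[]
commit G: parents=['N']
commit M: parents=['A']
commit N: parents=['A']
commit O: parents=['G']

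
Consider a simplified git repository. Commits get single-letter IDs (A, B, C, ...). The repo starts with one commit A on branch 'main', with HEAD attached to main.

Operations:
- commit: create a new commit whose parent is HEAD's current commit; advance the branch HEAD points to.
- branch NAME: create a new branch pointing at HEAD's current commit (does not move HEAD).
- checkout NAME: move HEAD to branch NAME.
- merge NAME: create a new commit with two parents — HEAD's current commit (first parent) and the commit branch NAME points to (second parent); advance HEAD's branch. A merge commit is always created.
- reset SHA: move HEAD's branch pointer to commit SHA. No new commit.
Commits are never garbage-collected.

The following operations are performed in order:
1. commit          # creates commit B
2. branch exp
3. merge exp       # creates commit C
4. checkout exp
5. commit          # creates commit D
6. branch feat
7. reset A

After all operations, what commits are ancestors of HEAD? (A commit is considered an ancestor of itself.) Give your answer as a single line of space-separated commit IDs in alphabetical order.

After op 1 (commit): HEAD=main@B [main=B]
After op 2 (branch): HEAD=main@B [exp=B main=B]
After op 3 (merge): HEAD=main@C [exp=B main=C]
After op 4 (checkout): HEAD=exp@B [exp=B main=C]
After op 5 (commit): HEAD=exp@D [exp=D main=C]
After op 6 (branch): HEAD=exp@D [exp=D feat=D main=C]
After op 7 (reset): HEAD=exp@A [exp=A feat=D main=C]

Answer: A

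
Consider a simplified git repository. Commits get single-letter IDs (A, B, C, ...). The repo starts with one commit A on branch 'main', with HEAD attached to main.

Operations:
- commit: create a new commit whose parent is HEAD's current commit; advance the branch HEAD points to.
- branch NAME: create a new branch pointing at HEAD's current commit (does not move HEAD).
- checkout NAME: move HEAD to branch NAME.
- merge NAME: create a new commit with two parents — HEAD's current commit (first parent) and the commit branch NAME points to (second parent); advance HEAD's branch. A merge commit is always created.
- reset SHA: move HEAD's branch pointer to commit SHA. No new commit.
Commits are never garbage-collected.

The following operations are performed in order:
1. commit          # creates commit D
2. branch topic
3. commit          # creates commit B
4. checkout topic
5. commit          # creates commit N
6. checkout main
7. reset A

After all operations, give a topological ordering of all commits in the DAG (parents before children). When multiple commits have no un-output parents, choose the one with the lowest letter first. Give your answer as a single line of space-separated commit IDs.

Answer: A D B N

Derivation:
After op 1 (commit): HEAD=main@D [main=D]
After op 2 (branch): HEAD=main@D [main=D topic=D]
After op 3 (commit): HEAD=main@B [main=B topic=D]
After op 4 (checkout): HEAD=topic@D [main=B topic=D]
After op 5 (commit): HEAD=topic@N [main=B topic=N]
After op 6 (checkout): HEAD=main@B [main=B topic=N]
After op 7 (reset): HEAD=main@A [main=A topic=N]
commit A: parents=[]
commit B: parents=['D']
commit D: parents=['A']
commit N: parents=['D']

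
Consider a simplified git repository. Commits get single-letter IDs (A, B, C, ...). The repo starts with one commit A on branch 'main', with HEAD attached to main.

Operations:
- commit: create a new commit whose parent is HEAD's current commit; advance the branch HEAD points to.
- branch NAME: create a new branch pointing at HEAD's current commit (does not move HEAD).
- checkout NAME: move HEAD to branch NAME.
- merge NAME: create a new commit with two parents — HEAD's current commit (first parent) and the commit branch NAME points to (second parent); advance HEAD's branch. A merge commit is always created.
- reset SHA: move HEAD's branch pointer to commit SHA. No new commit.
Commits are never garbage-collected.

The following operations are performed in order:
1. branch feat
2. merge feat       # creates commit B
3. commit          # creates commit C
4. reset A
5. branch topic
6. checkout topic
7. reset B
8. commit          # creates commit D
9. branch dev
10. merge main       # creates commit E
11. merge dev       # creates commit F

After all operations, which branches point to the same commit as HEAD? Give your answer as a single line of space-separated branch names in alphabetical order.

Answer: topic

Derivation:
After op 1 (branch): HEAD=main@A [feat=A main=A]
After op 2 (merge): HEAD=main@B [feat=A main=B]
After op 3 (commit): HEAD=main@C [feat=A main=C]
After op 4 (reset): HEAD=main@A [feat=A main=A]
After op 5 (branch): HEAD=main@A [feat=A main=A topic=A]
After op 6 (checkout): HEAD=topic@A [feat=A main=A topic=A]
After op 7 (reset): HEAD=topic@B [feat=A main=A topic=B]
After op 8 (commit): HEAD=topic@D [feat=A main=A topic=D]
After op 9 (branch): HEAD=topic@D [dev=D feat=A main=A topic=D]
After op 10 (merge): HEAD=topic@E [dev=D feat=A main=A topic=E]
After op 11 (merge): HEAD=topic@F [dev=D feat=A main=A topic=F]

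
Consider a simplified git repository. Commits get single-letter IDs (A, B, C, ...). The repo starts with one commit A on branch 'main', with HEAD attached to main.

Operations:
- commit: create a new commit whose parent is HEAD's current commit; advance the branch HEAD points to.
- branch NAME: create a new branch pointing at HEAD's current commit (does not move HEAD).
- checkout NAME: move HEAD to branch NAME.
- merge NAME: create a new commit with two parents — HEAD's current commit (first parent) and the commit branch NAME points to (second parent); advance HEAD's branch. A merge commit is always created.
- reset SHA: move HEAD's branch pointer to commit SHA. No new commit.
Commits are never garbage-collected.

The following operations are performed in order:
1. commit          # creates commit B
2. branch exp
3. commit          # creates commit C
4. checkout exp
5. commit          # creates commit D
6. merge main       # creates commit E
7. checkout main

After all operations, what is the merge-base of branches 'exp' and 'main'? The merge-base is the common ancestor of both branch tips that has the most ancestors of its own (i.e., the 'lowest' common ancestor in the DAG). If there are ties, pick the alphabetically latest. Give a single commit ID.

Answer: C

Derivation:
After op 1 (commit): HEAD=main@B [main=B]
After op 2 (branch): HEAD=main@B [exp=B main=B]
After op 3 (commit): HEAD=main@C [exp=B main=C]
After op 4 (checkout): HEAD=exp@B [exp=B main=C]
After op 5 (commit): HEAD=exp@D [exp=D main=C]
After op 6 (merge): HEAD=exp@E [exp=E main=C]
After op 7 (checkout): HEAD=main@C [exp=E main=C]
ancestors(exp=E): ['A', 'B', 'C', 'D', 'E']
ancestors(main=C): ['A', 'B', 'C']
common: ['A', 'B', 'C']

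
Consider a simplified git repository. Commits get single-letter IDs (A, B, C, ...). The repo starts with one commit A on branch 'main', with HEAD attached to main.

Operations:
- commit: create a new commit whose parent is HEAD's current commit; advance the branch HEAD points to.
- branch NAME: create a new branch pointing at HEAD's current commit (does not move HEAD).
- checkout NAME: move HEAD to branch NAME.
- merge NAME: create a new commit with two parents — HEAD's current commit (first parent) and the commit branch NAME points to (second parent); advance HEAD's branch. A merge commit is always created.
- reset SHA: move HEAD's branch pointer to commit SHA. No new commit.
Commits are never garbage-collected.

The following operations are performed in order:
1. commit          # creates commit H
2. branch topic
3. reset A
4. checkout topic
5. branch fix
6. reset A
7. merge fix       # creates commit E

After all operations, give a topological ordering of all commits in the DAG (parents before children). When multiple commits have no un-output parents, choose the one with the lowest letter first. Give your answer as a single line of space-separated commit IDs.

Answer: A H E

Derivation:
After op 1 (commit): HEAD=main@H [main=H]
After op 2 (branch): HEAD=main@H [main=H topic=H]
After op 3 (reset): HEAD=main@A [main=A topic=H]
After op 4 (checkout): HEAD=topic@H [main=A topic=H]
After op 5 (branch): HEAD=topic@H [fix=H main=A topic=H]
After op 6 (reset): HEAD=topic@A [fix=H main=A topic=A]
After op 7 (merge): HEAD=topic@E [fix=H main=A topic=E]
commit A: parents=[]
commit E: parents=['A', 'H']
commit H: parents=['A']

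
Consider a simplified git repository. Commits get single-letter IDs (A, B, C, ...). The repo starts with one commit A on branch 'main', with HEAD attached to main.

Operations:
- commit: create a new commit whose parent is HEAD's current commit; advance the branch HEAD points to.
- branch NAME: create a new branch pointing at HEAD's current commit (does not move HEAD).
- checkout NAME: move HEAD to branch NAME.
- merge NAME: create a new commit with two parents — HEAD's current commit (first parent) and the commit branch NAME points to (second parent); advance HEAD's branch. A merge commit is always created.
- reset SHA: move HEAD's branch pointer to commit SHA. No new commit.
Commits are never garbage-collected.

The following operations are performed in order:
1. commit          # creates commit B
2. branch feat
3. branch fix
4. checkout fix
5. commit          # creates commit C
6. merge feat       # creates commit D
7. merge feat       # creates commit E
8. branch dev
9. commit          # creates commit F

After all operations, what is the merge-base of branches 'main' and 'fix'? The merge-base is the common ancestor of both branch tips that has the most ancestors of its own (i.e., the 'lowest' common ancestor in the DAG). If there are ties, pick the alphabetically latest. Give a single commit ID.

After op 1 (commit): HEAD=main@B [main=B]
After op 2 (branch): HEAD=main@B [feat=B main=B]
After op 3 (branch): HEAD=main@B [feat=B fix=B main=B]
After op 4 (checkout): HEAD=fix@B [feat=B fix=B main=B]
After op 5 (commit): HEAD=fix@C [feat=B fix=C main=B]
After op 6 (merge): HEAD=fix@D [feat=B fix=D main=B]
After op 7 (merge): HEAD=fix@E [feat=B fix=E main=B]
After op 8 (branch): HEAD=fix@E [dev=E feat=B fix=E main=B]
After op 9 (commit): HEAD=fix@F [dev=E feat=B fix=F main=B]
ancestors(main=B): ['A', 'B']
ancestors(fix=F): ['A', 'B', 'C', 'D', 'E', 'F']
common: ['A', 'B']

Answer: B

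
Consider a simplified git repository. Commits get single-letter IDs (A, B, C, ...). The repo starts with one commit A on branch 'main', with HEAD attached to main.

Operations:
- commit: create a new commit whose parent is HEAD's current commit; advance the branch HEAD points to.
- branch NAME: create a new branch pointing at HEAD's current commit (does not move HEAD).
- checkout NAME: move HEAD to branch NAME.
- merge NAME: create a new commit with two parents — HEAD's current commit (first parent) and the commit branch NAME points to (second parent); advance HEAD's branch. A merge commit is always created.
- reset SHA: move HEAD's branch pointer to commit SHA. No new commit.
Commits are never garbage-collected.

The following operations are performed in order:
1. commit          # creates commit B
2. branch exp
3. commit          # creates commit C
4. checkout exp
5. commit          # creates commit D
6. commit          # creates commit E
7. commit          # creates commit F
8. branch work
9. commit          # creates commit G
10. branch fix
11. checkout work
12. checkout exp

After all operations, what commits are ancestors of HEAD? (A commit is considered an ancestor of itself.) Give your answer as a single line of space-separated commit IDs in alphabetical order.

After op 1 (commit): HEAD=main@B [main=B]
After op 2 (branch): HEAD=main@B [exp=B main=B]
After op 3 (commit): HEAD=main@C [exp=B main=C]
After op 4 (checkout): HEAD=exp@B [exp=B main=C]
After op 5 (commit): HEAD=exp@D [exp=D main=C]
After op 6 (commit): HEAD=exp@E [exp=E main=C]
After op 7 (commit): HEAD=exp@F [exp=F main=C]
After op 8 (branch): HEAD=exp@F [exp=F main=C work=F]
After op 9 (commit): HEAD=exp@G [exp=G main=C work=F]
After op 10 (branch): HEAD=exp@G [exp=G fix=G main=C work=F]
After op 11 (checkout): HEAD=work@F [exp=G fix=G main=C work=F]
After op 12 (checkout): HEAD=exp@G [exp=G fix=G main=C work=F]

Answer: A B D E F G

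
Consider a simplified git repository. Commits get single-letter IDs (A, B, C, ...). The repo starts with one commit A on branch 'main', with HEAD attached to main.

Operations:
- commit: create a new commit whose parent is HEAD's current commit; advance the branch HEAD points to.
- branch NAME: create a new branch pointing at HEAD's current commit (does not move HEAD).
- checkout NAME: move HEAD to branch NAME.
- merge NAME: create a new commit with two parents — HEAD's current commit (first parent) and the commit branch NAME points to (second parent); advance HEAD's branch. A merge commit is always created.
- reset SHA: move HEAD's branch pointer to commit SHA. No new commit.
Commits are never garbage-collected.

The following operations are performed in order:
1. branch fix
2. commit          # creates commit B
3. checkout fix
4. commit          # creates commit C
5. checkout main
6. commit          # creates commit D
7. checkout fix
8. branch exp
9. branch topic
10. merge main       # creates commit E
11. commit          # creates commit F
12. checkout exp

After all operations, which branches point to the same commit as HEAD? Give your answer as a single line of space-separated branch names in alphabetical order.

Answer: exp topic

Derivation:
After op 1 (branch): HEAD=main@A [fix=A main=A]
After op 2 (commit): HEAD=main@B [fix=A main=B]
After op 3 (checkout): HEAD=fix@A [fix=A main=B]
After op 4 (commit): HEAD=fix@C [fix=C main=B]
After op 5 (checkout): HEAD=main@B [fix=C main=B]
After op 6 (commit): HEAD=main@D [fix=C main=D]
After op 7 (checkout): HEAD=fix@C [fix=C main=D]
After op 8 (branch): HEAD=fix@C [exp=C fix=C main=D]
After op 9 (branch): HEAD=fix@C [exp=C fix=C main=D topic=C]
After op 10 (merge): HEAD=fix@E [exp=C fix=E main=D topic=C]
After op 11 (commit): HEAD=fix@F [exp=C fix=F main=D topic=C]
After op 12 (checkout): HEAD=exp@C [exp=C fix=F main=D topic=C]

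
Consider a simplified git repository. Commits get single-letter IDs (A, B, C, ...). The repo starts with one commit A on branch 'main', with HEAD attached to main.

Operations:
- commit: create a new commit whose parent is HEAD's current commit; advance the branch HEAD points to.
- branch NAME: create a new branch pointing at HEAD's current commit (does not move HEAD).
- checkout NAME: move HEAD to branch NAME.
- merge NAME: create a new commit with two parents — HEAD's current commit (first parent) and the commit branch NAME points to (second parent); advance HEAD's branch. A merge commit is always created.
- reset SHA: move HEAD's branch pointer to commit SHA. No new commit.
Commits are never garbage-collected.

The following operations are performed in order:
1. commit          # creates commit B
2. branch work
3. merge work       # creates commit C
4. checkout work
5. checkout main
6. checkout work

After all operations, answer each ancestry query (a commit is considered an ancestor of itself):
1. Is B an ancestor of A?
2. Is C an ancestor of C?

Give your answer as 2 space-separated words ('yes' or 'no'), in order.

After op 1 (commit): HEAD=main@B [main=B]
After op 2 (branch): HEAD=main@B [main=B work=B]
After op 3 (merge): HEAD=main@C [main=C work=B]
After op 4 (checkout): HEAD=work@B [main=C work=B]
After op 5 (checkout): HEAD=main@C [main=C work=B]
After op 6 (checkout): HEAD=work@B [main=C work=B]
ancestors(A) = {A}; B in? no
ancestors(C) = {A,B,C}; C in? yes

Answer: no yes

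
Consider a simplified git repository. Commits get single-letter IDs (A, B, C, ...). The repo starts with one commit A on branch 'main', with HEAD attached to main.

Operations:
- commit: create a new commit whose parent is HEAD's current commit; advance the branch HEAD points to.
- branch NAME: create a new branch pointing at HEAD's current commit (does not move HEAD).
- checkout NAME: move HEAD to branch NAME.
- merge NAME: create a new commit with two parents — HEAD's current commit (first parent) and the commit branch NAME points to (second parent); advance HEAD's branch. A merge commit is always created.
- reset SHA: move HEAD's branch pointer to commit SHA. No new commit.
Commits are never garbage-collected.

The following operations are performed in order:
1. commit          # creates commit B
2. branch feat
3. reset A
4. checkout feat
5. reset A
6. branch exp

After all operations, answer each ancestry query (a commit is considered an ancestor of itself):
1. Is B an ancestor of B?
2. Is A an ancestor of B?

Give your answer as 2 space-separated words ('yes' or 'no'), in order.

After op 1 (commit): HEAD=main@B [main=B]
After op 2 (branch): HEAD=main@B [feat=B main=B]
After op 3 (reset): HEAD=main@A [feat=B main=A]
After op 4 (checkout): HEAD=feat@B [feat=B main=A]
After op 5 (reset): HEAD=feat@A [feat=A main=A]
After op 6 (branch): HEAD=feat@A [exp=A feat=A main=A]
ancestors(B) = {A,B}; B in? yes
ancestors(B) = {A,B}; A in? yes

Answer: yes yes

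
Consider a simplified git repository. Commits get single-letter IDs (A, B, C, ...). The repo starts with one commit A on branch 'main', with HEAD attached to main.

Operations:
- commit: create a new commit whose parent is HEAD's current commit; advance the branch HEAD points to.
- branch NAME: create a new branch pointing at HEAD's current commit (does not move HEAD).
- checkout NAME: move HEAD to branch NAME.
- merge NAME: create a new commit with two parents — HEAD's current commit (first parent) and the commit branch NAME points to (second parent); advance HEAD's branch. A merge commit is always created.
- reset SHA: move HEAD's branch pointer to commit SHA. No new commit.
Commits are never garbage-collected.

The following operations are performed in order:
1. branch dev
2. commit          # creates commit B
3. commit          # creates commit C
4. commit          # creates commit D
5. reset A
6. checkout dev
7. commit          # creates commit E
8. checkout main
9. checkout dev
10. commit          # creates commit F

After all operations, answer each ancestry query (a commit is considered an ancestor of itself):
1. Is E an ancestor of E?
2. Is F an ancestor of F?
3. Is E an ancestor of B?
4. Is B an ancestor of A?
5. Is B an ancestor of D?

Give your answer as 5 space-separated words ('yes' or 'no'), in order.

Answer: yes yes no no yes

Derivation:
After op 1 (branch): HEAD=main@A [dev=A main=A]
After op 2 (commit): HEAD=main@B [dev=A main=B]
After op 3 (commit): HEAD=main@C [dev=A main=C]
After op 4 (commit): HEAD=main@D [dev=A main=D]
After op 5 (reset): HEAD=main@A [dev=A main=A]
After op 6 (checkout): HEAD=dev@A [dev=A main=A]
After op 7 (commit): HEAD=dev@E [dev=E main=A]
After op 8 (checkout): HEAD=main@A [dev=E main=A]
After op 9 (checkout): HEAD=dev@E [dev=E main=A]
After op 10 (commit): HEAD=dev@F [dev=F main=A]
ancestors(E) = {A,E}; E in? yes
ancestors(F) = {A,E,F}; F in? yes
ancestors(B) = {A,B}; E in? no
ancestors(A) = {A}; B in? no
ancestors(D) = {A,B,C,D}; B in? yes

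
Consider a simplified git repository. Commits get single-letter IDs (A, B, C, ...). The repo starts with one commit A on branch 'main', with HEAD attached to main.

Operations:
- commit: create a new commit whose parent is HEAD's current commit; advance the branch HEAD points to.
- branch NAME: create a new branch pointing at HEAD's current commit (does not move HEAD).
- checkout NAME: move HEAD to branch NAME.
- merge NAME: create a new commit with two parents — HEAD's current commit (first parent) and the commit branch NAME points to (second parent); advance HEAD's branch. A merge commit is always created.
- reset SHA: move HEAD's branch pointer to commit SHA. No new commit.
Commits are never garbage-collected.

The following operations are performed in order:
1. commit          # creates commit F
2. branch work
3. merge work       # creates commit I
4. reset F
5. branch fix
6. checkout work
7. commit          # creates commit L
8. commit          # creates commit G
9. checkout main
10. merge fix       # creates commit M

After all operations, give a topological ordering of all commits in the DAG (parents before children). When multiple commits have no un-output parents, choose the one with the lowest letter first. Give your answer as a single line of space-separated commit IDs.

After op 1 (commit): HEAD=main@F [main=F]
After op 2 (branch): HEAD=main@F [main=F work=F]
After op 3 (merge): HEAD=main@I [main=I work=F]
After op 4 (reset): HEAD=main@F [main=F work=F]
After op 5 (branch): HEAD=main@F [fix=F main=F work=F]
After op 6 (checkout): HEAD=work@F [fix=F main=F work=F]
After op 7 (commit): HEAD=work@L [fix=F main=F work=L]
After op 8 (commit): HEAD=work@G [fix=F main=F work=G]
After op 9 (checkout): HEAD=main@F [fix=F main=F work=G]
After op 10 (merge): HEAD=main@M [fix=F main=M work=G]
commit A: parents=[]
commit F: parents=['A']
commit G: parents=['L']
commit I: parents=['F', 'F']
commit L: parents=['F']
commit M: parents=['F', 'F']

Answer: A F I L G M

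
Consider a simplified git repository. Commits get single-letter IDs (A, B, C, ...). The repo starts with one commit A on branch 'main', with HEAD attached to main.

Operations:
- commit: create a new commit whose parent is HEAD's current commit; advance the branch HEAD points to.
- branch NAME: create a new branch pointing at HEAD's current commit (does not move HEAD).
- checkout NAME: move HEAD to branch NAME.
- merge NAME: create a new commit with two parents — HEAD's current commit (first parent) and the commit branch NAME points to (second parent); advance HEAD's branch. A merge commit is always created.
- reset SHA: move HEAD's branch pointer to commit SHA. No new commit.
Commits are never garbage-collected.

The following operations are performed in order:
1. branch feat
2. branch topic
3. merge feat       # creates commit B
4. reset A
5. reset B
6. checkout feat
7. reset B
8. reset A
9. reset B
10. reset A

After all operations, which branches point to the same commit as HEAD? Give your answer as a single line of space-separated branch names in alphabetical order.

After op 1 (branch): HEAD=main@A [feat=A main=A]
After op 2 (branch): HEAD=main@A [feat=A main=A topic=A]
After op 3 (merge): HEAD=main@B [feat=A main=B topic=A]
After op 4 (reset): HEAD=main@A [feat=A main=A topic=A]
After op 5 (reset): HEAD=main@B [feat=A main=B topic=A]
After op 6 (checkout): HEAD=feat@A [feat=A main=B topic=A]
After op 7 (reset): HEAD=feat@B [feat=B main=B topic=A]
After op 8 (reset): HEAD=feat@A [feat=A main=B topic=A]
After op 9 (reset): HEAD=feat@B [feat=B main=B topic=A]
After op 10 (reset): HEAD=feat@A [feat=A main=B topic=A]

Answer: feat topic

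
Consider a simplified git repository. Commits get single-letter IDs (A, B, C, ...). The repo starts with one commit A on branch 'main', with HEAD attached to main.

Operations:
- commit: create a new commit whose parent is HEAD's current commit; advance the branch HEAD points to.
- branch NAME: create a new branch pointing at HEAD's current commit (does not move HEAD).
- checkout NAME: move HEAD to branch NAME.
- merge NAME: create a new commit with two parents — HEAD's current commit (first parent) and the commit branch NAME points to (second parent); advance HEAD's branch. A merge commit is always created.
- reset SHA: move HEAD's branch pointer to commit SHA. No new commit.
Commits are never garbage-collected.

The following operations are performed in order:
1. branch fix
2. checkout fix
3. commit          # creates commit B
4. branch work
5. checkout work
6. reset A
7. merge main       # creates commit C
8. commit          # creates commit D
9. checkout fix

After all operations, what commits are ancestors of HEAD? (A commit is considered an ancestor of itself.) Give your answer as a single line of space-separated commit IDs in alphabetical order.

Answer: A B

Derivation:
After op 1 (branch): HEAD=main@A [fix=A main=A]
After op 2 (checkout): HEAD=fix@A [fix=A main=A]
After op 3 (commit): HEAD=fix@B [fix=B main=A]
After op 4 (branch): HEAD=fix@B [fix=B main=A work=B]
After op 5 (checkout): HEAD=work@B [fix=B main=A work=B]
After op 6 (reset): HEAD=work@A [fix=B main=A work=A]
After op 7 (merge): HEAD=work@C [fix=B main=A work=C]
After op 8 (commit): HEAD=work@D [fix=B main=A work=D]
After op 9 (checkout): HEAD=fix@B [fix=B main=A work=D]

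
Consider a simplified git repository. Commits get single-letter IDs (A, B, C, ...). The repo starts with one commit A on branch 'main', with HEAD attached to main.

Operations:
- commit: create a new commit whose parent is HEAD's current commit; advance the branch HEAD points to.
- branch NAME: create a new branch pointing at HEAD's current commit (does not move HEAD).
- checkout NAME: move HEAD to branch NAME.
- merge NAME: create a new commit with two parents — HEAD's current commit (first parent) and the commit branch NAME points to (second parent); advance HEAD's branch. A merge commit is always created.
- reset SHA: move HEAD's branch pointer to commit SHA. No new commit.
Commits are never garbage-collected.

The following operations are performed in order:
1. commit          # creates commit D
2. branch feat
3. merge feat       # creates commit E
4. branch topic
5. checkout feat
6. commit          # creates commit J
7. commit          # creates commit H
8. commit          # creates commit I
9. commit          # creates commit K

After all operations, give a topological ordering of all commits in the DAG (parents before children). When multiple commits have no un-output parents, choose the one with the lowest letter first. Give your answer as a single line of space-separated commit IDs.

Answer: A D E J H I K

Derivation:
After op 1 (commit): HEAD=main@D [main=D]
After op 2 (branch): HEAD=main@D [feat=D main=D]
After op 3 (merge): HEAD=main@E [feat=D main=E]
After op 4 (branch): HEAD=main@E [feat=D main=E topic=E]
After op 5 (checkout): HEAD=feat@D [feat=D main=E topic=E]
After op 6 (commit): HEAD=feat@J [feat=J main=E topic=E]
After op 7 (commit): HEAD=feat@H [feat=H main=E topic=E]
After op 8 (commit): HEAD=feat@I [feat=I main=E topic=E]
After op 9 (commit): HEAD=feat@K [feat=K main=E topic=E]
commit A: parents=[]
commit D: parents=['A']
commit E: parents=['D', 'D']
commit H: parents=['J']
commit I: parents=['H']
commit J: parents=['D']
commit K: parents=['I']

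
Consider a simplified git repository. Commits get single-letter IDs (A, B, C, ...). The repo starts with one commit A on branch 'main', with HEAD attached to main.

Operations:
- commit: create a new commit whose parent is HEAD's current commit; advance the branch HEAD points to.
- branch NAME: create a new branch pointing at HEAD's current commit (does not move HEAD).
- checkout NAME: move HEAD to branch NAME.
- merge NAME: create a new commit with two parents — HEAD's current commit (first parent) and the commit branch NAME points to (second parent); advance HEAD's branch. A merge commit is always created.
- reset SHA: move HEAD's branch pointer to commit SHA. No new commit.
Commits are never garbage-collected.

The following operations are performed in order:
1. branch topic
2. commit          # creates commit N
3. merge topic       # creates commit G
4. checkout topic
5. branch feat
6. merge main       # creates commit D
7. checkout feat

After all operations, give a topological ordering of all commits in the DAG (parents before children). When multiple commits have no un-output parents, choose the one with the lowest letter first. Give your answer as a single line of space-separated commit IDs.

Answer: A N G D

Derivation:
After op 1 (branch): HEAD=main@A [main=A topic=A]
After op 2 (commit): HEAD=main@N [main=N topic=A]
After op 3 (merge): HEAD=main@G [main=G topic=A]
After op 4 (checkout): HEAD=topic@A [main=G topic=A]
After op 5 (branch): HEAD=topic@A [feat=A main=G topic=A]
After op 6 (merge): HEAD=topic@D [feat=A main=G topic=D]
After op 7 (checkout): HEAD=feat@A [feat=A main=G topic=D]
commit A: parents=[]
commit D: parents=['A', 'G']
commit G: parents=['N', 'A']
commit N: parents=['A']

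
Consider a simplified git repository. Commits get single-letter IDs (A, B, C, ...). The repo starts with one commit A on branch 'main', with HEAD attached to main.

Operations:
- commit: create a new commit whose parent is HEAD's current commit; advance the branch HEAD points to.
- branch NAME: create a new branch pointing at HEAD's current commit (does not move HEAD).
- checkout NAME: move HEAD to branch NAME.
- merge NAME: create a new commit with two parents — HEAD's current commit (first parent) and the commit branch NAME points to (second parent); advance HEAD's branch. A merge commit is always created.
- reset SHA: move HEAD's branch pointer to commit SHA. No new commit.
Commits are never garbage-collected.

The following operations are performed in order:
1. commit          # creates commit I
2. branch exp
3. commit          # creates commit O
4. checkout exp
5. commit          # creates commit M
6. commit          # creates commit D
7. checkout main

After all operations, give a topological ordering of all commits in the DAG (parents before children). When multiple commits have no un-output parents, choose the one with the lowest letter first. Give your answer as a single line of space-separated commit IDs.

Answer: A I M D O

Derivation:
After op 1 (commit): HEAD=main@I [main=I]
After op 2 (branch): HEAD=main@I [exp=I main=I]
After op 3 (commit): HEAD=main@O [exp=I main=O]
After op 4 (checkout): HEAD=exp@I [exp=I main=O]
After op 5 (commit): HEAD=exp@M [exp=M main=O]
After op 6 (commit): HEAD=exp@D [exp=D main=O]
After op 7 (checkout): HEAD=main@O [exp=D main=O]
commit A: parents=[]
commit D: parents=['M']
commit I: parents=['A']
commit M: parents=['I']
commit O: parents=['I']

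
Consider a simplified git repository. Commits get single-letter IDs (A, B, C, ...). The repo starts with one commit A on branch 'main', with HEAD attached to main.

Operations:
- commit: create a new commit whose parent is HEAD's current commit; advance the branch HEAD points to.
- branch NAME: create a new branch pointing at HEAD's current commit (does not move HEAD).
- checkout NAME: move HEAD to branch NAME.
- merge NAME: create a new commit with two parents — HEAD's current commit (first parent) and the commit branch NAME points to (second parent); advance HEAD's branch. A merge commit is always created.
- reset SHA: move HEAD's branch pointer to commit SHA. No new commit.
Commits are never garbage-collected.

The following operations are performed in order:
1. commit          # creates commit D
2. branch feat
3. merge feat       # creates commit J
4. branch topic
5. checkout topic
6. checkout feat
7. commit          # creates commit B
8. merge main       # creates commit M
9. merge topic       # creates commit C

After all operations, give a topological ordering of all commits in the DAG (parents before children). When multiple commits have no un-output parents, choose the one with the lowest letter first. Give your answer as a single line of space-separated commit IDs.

After op 1 (commit): HEAD=main@D [main=D]
After op 2 (branch): HEAD=main@D [feat=D main=D]
After op 3 (merge): HEAD=main@J [feat=D main=J]
After op 4 (branch): HEAD=main@J [feat=D main=J topic=J]
After op 5 (checkout): HEAD=topic@J [feat=D main=J topic=J]
After op 6 (checkout): HEAD=feat@D [feat=D main=J topic=J]
After op 7 (commit): HEAD=feat@B [feat=B main=J topic=J]
After op 8 (merge): HEAD=feat@M [feat=M main=J topic=J]
After op 9 (merge): HEAD=feat@C [feat=C main=J topic=J]
commit A: parents=[]
commit B: parents=['D']
commit C: parents=['M', 'J']
commit D: parents=['A']
commit J: parents=['D', 'D']
commit M: parents=['B', 'J']

Answer: A D B J M C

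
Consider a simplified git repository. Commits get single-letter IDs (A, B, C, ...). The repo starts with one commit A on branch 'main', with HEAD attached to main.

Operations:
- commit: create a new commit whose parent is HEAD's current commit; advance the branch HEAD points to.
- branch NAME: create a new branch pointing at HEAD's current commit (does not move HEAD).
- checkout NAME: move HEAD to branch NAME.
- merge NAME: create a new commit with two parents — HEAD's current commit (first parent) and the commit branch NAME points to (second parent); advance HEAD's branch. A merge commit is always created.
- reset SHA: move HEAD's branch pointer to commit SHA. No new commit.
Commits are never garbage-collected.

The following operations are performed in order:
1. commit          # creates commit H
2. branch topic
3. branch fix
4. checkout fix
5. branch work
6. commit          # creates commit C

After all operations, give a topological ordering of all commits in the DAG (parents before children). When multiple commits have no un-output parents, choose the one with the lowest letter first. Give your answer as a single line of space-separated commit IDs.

After op 1 (commit): HEAD=main@H [main=H]
After op 2 (branch): HEAD=main@H [main=H topic=H]
After op 3 (branch): HEAD=main@H [fix=H main=H topic=H]
After op 4 (checkout): HEAD=fix@H [fix=H main=H topic=H]
After op 5 (branch): HEAD=fix@H [fix=H main=H topic=H work=H]
After op 6 (commit): HEAD=fix@C [fix=C main=H topic=H work=H]
commit A: parents=[]
commit C: parents=['H']
commit H: parents=['A']

Answer: A H C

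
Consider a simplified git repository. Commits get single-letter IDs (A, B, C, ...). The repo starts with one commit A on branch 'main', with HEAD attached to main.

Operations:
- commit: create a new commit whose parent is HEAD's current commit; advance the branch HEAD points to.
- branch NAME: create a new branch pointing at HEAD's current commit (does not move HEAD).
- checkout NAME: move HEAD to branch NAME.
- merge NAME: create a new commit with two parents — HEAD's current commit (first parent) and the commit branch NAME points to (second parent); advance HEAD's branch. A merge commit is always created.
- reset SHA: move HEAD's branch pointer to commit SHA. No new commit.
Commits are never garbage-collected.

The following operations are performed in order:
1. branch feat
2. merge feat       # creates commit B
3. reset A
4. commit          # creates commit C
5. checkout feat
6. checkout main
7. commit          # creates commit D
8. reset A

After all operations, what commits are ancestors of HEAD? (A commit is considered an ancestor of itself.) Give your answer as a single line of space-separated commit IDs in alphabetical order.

After op 1 (branch): HEAD=main@A [feat=A main=A]
After op 2 (merge): HEAD=main@B [feat=A main=B]
After op 3 (reset): HEAD=main@A [feat=A main=A]
After op 4 (commit): HEAD=main@C [feat=A main=C]
After op 5 (checkout): HEAD=feat@A [feat=A main=C]
After op 6 (checkout): HEAD=main@C [feat=A main=C]
After op 7 (commit): HEAD=main@D [feat=A main=D]
After op 8 (reset): HEAD=main@A [feat=A main=A]

Answer: A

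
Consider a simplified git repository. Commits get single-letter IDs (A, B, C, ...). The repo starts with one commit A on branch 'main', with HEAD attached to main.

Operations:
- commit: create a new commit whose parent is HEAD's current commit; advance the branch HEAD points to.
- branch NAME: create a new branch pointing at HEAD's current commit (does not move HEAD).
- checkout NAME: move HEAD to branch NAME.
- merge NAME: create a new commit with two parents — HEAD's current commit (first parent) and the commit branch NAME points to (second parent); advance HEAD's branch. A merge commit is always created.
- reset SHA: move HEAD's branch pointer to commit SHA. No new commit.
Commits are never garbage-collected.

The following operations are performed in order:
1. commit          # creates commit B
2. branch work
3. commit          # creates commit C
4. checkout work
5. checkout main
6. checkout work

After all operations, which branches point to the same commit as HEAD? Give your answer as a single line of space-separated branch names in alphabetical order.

After op 1 (commit): HEAD=main@B [main=B]
After op 2 (branch): HEAD=main@B [main=B work=B]
After op 3 (commit): HEAD=main@C [main=C work=B]
After op 4 (checkout): HEAD=work@B [main=C work=B]
After op 5 (checkout): HEAD=main@C [main=C work=B]
After op 6 (checkout): HEAD=work@B [main=C work=B]

Answer: work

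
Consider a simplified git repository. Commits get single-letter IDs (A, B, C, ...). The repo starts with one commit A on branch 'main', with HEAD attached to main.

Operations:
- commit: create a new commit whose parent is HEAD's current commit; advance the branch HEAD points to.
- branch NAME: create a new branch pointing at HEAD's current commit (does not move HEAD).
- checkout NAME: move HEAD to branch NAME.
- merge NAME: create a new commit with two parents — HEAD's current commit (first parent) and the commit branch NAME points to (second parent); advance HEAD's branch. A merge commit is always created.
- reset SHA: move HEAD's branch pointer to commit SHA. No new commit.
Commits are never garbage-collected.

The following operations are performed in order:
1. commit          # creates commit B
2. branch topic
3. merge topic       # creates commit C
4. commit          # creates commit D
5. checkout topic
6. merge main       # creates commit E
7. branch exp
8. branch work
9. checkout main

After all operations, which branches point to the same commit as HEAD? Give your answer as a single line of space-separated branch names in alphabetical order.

After op 1 (commit): HEAD=main@B [main=B]
After op 2 (branch): HEAD=main@B [main=B topic=B]
After op 3 (merge): HEAD=main@C [main=C topic=B]
After op 4 (commit): HEAD=main@D [main=D topic=B]
After op 5 (checkout): HEAD=topic@B [main=D topic=B]
After op 6 (merge): HEAD=topic@E [main=D topic=E]
After op 7 (branch): HEAD=topic@E [exp=E main=D topic=E]
After op 8 (branch): HEAD=topic@E [exp=E main=D topic=E work=E]
After op 9 (checkout): HEAD=main@D [exp=E main=D topic=E work=E]

Answer: main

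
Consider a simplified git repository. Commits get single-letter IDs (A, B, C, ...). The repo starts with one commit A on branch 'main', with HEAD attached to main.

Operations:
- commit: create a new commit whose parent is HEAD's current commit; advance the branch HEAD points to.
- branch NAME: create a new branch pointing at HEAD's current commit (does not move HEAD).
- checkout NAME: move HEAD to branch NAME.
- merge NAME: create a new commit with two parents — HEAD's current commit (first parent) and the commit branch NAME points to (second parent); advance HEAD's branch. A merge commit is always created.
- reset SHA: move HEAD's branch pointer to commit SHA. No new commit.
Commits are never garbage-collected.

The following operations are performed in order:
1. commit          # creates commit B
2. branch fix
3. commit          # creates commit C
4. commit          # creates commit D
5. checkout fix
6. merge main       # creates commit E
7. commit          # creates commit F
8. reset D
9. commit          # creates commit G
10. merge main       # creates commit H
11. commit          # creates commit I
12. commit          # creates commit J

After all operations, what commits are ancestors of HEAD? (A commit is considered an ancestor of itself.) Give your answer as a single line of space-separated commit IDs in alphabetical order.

Answer: A B C D G H I J

Derivation:
After op 1 (commit): HEAD=main@B [main=B]
After op 2 (branch): HEAD=main@B [fix=B main=B]
After op 3 (commit): HEAD=main@C [fix=B main=C]
After op 4 (commit): HEAD=main@D [fix=B main=D]
After op 5 (checkout): HEAD=fix@B [fix=B main=D]
After op 6 (merge): HEAD=fix@E [fix=E main=D]
After op 7 (commit): HEAD=fix@F [fix=F main=D]
After op 8 (reset): HEAD=fix@D [fix=D main=D]
After op 9 (commit): HEAD=fix@G [fix=G main=D]
After op 10 (merge): HEAD=fix@H [fix=H main=D]
After op 11 (commit): HEAD=fix@I [fix=I main=D]
After op 12 (commit): HEAD=fix@J [fix=J main=D]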